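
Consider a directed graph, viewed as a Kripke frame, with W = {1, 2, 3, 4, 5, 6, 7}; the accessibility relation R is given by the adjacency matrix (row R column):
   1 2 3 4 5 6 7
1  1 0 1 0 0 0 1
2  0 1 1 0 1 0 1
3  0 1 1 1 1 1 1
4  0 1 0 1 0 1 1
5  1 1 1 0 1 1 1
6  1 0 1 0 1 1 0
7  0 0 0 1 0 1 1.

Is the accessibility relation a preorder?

Reflexive: yes — every world is R-related to itself.
Transitive: no — 1 R 3 and 3 R 2, but not 1 R 2.
So R is not a preorder.

No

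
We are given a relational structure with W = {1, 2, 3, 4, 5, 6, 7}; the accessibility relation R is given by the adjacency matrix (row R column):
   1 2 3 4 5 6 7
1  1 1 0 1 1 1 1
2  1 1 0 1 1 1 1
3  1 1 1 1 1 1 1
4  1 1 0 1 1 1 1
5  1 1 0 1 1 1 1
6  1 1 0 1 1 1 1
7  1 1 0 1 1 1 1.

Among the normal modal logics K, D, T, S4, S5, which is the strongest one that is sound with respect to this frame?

Serial (axiom D): yes — every world has a successor (e.g. 1 R 1).
Reflexive (axiom T): yes — every world is R-related to itself.
Transitive (axiom 4): yes — every two-step R-path is closed by a direct edge.
Euclidean (axiom 5): no — 3 R 1 and 3 R 3, but not 1 R 3.
So F validates K, D, T, S4; S5 would additionally require R to be Euclidean. The strongest is S4.

S4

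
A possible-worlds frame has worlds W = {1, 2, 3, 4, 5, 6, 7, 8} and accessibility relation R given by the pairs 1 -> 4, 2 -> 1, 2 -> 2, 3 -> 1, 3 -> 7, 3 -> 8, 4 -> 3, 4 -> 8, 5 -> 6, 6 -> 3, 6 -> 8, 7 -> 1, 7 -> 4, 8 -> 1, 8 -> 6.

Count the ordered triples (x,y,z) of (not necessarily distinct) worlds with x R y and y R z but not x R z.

Enumerating: (1,4,3), (1,4,8), (2,1,4), (3,1,4), (3,7,4), (3,8,6), (4,3,1), (4,3,7), (4,8,1), (4,8,6), (5,6,3), (5,6,8), … and 9 more.
Total: 21.

21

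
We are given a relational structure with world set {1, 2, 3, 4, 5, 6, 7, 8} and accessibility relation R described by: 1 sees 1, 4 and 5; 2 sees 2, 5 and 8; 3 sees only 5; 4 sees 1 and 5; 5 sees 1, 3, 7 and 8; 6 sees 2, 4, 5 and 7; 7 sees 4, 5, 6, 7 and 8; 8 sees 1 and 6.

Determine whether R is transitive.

No

Transitive: no — 1 R 5 and 5 R 3, but not 1 R 3.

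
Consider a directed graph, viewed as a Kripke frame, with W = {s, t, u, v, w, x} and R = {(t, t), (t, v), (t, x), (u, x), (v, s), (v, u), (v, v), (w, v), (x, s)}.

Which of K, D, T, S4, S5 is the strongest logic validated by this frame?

Serial (axiom D): no — s has no R-successor.
Reflexive (axiom T): no — s is not related to itself.
Transitive (axiom 4): no — t R v and v R s, but not t R s.
Euclidean (axiom 5): no — t R v and t R x, but not v R x.
So F validates K; D would additionally require R to be serial. The strongest is K.

K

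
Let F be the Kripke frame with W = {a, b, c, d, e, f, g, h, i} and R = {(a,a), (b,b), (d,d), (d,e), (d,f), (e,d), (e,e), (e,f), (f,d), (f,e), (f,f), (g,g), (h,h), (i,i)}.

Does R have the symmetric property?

Yes

Symmetric: yes — every pair in R has its reverse in R.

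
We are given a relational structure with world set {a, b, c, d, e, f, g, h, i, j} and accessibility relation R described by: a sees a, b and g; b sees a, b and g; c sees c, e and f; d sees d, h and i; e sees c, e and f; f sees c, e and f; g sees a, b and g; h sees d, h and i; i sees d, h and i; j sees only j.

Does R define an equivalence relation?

Reflexive: yes — every world is R-related to itself.
Symmetric: yes — every pair in R has its reverse in R.
Transitive: yes — every two-step R-path is closed by a direct edge.
So R is an equivalence relation.

Yes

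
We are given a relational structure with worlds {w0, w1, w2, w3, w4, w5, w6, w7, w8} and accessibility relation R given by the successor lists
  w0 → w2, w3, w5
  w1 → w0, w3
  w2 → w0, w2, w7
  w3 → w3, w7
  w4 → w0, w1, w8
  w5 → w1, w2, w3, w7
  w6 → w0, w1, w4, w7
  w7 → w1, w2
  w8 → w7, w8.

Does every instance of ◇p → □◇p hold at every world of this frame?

No

The schema 5 characterises exactly the Euclidean frames.
Euclidean: no — w0 R w2 and w0 R w3, but not w2 R w3.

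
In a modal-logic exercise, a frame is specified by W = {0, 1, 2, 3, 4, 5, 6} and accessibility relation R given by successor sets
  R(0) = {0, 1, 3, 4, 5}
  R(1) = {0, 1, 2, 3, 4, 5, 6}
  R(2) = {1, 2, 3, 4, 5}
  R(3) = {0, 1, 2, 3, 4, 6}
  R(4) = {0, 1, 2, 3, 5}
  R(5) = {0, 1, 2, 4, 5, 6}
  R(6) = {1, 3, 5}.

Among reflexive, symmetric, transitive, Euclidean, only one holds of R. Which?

Reflexive: no — 4 is not related to itself.
Symmetric: yes — every pair in R has its reverse in R.
Transitive: no — 0 R 1 and 1 R 2, but not 0 R 2.
Euclidean: no — 0 R 3 and 0 R 5, but not 3 R 5.
Only symmetric holds.

symmetric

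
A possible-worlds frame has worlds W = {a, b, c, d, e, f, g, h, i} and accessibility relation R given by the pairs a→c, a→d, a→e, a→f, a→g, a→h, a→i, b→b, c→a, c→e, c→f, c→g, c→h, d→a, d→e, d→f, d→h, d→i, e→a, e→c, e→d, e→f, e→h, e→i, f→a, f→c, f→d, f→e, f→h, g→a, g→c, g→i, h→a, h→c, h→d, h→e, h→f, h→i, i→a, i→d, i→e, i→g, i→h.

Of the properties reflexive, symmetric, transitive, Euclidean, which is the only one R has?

symmetric

Reflexive: no — a is not related to itself.
Symmetric: yes — every pair in R has its reverse in R.
Transitive: no — c R a and a R d, but not c R d.
Euclidean: no — a R c and a R d, but not c R d.
Only symmetric holds.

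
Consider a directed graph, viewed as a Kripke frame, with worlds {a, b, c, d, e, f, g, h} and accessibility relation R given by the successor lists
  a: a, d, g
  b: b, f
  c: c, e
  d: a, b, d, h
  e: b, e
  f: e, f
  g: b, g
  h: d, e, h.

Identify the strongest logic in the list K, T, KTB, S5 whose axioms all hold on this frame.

Reflexive (axiom T): yes — every world is R-related to itself.
Symmetric (axiom B): no — a R g but not g R a.
Euclidean (axiom 5): no — a R d and a R g, but not d R g.
So F validates K, T; KTB would additionally require R to be symmetric. The strongest is T.

T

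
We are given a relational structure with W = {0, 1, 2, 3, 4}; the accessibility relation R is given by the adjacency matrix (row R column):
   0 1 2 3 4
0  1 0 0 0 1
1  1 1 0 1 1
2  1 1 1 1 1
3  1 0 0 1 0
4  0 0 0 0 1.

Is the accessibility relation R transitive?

No

Transitive: no — 3 R 0 and 0 R 4, but not 3 R 4.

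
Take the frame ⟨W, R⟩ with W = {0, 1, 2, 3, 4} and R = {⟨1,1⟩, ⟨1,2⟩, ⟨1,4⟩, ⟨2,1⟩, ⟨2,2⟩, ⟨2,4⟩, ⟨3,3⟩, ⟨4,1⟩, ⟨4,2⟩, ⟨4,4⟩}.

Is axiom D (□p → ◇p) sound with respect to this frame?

The schema D characterises exactly the serial frames.
Serial: no — 0 has no R-successor.

No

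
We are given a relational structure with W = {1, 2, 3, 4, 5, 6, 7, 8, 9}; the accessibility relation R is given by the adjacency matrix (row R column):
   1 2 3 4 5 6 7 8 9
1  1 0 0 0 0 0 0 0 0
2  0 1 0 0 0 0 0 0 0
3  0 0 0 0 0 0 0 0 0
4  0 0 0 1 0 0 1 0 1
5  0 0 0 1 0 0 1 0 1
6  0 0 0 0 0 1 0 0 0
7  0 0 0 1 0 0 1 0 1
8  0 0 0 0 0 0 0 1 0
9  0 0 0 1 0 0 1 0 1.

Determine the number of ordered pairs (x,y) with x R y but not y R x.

Enumerating: (5,4), (5,7), (5,9).

3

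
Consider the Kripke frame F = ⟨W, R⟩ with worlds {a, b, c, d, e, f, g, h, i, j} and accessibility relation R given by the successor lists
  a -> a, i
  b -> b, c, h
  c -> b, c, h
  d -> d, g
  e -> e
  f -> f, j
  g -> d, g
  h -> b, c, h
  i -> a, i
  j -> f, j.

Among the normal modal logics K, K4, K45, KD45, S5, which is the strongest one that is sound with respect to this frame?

S5

Transitive (axiom 4): yes — every two-step R-path is closed by a direct edge.
Euclidean (axiom 5): yes — any two successors of a common world are R-related.
Serial (axiom D): yes — every world has a successor (e.g. a R a).
Reflexive (axiom T): yes — every world is R-related to itself.
So F validates K, K4, K45, KD45, S5. The strongest is S5.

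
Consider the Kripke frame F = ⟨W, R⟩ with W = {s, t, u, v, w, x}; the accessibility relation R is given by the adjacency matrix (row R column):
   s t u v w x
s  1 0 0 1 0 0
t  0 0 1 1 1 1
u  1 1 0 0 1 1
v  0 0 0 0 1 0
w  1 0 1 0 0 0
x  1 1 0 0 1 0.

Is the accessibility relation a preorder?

Reflexive: no — t is not related to itself.
Transitive: no — s R v and v R w, but not s R w.
So R is not a preorder.

No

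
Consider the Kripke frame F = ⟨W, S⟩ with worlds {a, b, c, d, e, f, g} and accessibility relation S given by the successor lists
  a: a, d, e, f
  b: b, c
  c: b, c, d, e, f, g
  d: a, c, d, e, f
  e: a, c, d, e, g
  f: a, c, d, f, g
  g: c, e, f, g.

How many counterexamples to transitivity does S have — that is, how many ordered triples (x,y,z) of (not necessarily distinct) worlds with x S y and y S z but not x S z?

Enumerating: (a,d,c), (a,e,c), (a,e,g), (a,f,c), (a,f,g), (b,c,d), (b,c,e), (b,c,f), (b,c,g), (c,d,a), (c,e,a), (c,f,a), … and 20 more.
Total: 32.

32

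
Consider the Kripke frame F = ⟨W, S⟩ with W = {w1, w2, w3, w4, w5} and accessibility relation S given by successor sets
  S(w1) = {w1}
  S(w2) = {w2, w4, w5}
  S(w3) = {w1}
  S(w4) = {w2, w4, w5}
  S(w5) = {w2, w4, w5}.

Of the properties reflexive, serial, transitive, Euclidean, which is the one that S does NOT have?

Reflexive: no — w3 is not related to itself.
Serial: yes — every world has a successor (e.g. w1 S w1).
Transitive: yes — every two-step S-path is closed by a direct edge.
Euclidean: yes — any two successors of a common world are S-related.
Only reflexive fails.

reflexive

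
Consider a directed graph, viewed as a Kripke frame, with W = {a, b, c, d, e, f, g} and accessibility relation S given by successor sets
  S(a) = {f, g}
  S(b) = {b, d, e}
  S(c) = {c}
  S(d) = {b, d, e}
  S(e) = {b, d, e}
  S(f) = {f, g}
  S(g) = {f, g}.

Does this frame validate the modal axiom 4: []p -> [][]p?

Yes

Axiom 4 corresponds to the accessibility relation being transitive.
Transitive: yes — every two-step S-path is closed by a direct edge.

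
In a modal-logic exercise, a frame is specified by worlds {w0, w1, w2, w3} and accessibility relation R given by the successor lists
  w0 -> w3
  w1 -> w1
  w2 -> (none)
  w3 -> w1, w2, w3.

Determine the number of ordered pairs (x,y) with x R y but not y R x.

3

Enumerating: (w0,w3), (w3,w1), (w3,w2).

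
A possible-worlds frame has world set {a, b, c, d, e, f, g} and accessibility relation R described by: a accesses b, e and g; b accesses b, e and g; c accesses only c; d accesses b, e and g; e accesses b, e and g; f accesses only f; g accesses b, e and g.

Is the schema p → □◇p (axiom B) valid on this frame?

No

By correspondence theory, B is valid on a frame iff R is symmetric.
Symmetric: no — a R b but not b R a.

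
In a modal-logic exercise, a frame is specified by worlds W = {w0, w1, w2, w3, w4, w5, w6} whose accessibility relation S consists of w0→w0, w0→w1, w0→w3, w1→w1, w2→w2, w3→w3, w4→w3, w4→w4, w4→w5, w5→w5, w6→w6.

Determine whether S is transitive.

Transitive: yes — every two-step S-path is closed by a direct edge.

Yes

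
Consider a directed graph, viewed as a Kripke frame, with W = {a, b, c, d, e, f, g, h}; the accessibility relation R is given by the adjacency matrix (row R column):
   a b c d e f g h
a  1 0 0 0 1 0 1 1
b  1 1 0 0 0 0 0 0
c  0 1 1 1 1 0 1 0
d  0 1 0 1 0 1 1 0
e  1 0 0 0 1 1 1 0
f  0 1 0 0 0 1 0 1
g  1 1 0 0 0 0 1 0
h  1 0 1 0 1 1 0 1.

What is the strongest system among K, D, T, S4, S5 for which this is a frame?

T

Serial (axiom D): yes — every world has a successor (e.g. a R a).
Reflexive (axiom T): yes — every world is R-related to itself.
Transitive (axiom 4): no — a R e and e R f, but not a R f.
Euclidean (axiom 5): no — a R e and a R h, but not e R h.
So F validates K, D, T; S4 would additionally require R to be transitive. The strongest is T.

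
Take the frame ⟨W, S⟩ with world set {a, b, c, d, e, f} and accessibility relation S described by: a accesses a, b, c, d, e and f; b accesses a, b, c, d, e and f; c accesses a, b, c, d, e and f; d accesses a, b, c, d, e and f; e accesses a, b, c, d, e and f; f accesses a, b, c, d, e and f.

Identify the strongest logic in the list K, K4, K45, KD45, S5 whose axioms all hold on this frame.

S5

Transitive (axiom 4): yes — every two-step S-path is closed by a direct edge.
Euclidean (axiom 5): yes — any two successors of a common world are S-related.
Serial (axiom D): yes — every world has a successor (e.g. a S a).
Reflexive (axiom T): yes — every world is S-related to itself.
So F validates K, K4, K45, KD45, S5. The strongest is S5.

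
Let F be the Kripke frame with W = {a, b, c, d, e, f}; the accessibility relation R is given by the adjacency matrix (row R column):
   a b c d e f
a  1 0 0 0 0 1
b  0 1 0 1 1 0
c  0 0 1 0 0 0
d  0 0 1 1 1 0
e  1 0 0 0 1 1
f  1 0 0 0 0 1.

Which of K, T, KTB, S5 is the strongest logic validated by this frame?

T

Reflexive (axiom T): yes — every world is R-related to itself.
Symmetric (axiom B): no — b R d but not d R b.
Euclidean (axiom 5): no — b R e and b R d, but not e R d.
So F validates K, T; KTB would additionally require R to be symmetric. The strongest is T.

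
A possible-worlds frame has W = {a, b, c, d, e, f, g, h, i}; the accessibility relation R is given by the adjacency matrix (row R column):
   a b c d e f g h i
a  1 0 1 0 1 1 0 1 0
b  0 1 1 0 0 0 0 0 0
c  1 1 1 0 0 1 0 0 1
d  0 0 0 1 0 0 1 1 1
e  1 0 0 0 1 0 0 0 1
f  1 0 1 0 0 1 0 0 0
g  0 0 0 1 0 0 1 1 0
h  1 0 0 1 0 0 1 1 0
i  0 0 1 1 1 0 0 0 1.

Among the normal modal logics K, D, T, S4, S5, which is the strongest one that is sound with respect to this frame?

Serial (axiom D): yes — every world has a successor (e.g. a R a).
Reflexive (axiom T): yes — every world is R-related to itself.
Transitive (axiom 4): no — a R c and c R b, but not a R b.
Euclidean (axiom 5): no — a R c and a R e, but not c R e.
So F validates K, D, T; S4 would additionally require R to be transitive. The strongest is T.

T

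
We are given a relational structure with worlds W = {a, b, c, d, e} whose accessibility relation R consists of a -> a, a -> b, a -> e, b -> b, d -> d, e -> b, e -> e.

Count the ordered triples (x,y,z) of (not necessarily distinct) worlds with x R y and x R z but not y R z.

Enumerating: (a,b,a), (a,b,e), (a,e,a), (e,b,e).

4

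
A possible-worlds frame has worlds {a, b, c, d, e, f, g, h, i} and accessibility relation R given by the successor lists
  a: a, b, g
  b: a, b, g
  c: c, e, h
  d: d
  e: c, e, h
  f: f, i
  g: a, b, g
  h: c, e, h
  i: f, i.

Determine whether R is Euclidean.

Yes

Euclidean: yes — any two successors of a common world are R-related.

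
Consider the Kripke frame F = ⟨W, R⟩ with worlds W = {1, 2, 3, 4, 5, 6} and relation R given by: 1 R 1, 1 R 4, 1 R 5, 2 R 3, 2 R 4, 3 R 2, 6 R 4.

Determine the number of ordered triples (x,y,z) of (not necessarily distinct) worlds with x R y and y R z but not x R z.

3

Enumerating: (2,3,2), (3,2,3), (3,2,4).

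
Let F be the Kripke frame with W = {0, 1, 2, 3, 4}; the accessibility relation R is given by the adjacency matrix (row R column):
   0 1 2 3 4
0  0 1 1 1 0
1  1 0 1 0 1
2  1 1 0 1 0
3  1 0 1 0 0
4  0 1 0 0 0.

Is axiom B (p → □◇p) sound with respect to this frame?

Yes

The schema B characterises exactly the symmetric frames.
Symmetric: yes — every pair in R has its reverse in R.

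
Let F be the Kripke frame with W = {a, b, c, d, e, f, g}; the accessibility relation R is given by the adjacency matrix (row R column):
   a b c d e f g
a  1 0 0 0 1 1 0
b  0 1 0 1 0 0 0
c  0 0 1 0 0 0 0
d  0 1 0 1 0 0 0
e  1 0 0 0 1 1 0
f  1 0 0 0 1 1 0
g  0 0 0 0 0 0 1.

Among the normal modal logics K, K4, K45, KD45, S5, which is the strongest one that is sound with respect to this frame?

Transitive (axiom 4): yes — every two-step R-path is closed by a direct edge.
Euclidean (axiom 5): yes — any two successors of a common world are R-related.
Serial (axiom D): yes — every world has a successor (e.g. a R a).
Reflexive (axiom T): yes — every world is R-related to itself.
So F validates K, K4, K45, KD45, S5. The strongest is S5.

S5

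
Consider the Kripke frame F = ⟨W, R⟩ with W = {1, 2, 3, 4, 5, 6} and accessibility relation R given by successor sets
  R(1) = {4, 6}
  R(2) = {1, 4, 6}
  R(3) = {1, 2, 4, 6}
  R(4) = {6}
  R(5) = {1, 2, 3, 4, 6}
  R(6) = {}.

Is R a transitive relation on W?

Transitive: yes — every two-step R-path is closed by a direct edge.

Yes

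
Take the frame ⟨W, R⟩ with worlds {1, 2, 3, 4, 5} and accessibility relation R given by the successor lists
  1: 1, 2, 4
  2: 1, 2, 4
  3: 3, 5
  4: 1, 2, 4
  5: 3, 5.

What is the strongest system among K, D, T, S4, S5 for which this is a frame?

Serial (axiom D): yes — every world has a successor (e.g. 1 R 1).
Reflexive (axiom T): yes — every world is R-related to itself.
Transitive (axiom 4): yes — every two-step R-path is closed by a direct edge.
Euclidean (axiom 5): yes — any two successors of a common world are R-related.
So F validates K, D, T, S4, S5. The strongest is S5.

S5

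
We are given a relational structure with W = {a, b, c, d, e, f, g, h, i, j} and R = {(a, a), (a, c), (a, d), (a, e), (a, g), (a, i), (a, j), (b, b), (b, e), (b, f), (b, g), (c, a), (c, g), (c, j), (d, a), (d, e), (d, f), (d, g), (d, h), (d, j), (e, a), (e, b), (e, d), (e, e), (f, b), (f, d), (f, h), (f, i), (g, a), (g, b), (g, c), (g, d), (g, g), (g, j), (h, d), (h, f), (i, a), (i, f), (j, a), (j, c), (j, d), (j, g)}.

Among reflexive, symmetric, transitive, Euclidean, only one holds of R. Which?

symmetric

Reflexive: no — c is not related to itself.
Symmetric: yes — every pair in R has its reverse in R.
Transitive: no — a R d and d R f, but not a R f.
Euclidean: no — a R c and a R d, but not c R d.
Only symmetric holds.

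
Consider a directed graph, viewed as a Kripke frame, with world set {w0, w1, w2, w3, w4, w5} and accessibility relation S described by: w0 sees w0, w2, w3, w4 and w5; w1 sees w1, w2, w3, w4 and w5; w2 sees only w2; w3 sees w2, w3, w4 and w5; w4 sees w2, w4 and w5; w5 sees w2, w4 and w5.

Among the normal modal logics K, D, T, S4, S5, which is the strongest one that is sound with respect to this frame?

S4

Serial (axiom D): yes — every world has a successor (e.g. w0 S w0).
Reflexive (axiom T): yes — every world is S-related to itself.
Transitive (axiom 4): yes — every two-step S-path is closed by a direct edge.
Euclidean (axiom 5): no — w0 S w2 and w0 S w3, but not w2 S w3.
So F validates K, D, T, S4; S5 would additionally require S to be Euclidean. The strongest is S4.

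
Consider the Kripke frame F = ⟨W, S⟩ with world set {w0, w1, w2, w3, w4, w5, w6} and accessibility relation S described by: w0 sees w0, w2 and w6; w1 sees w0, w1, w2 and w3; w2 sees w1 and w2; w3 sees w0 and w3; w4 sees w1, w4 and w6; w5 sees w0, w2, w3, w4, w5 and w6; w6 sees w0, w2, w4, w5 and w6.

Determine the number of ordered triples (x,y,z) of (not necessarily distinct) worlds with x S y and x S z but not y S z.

Enumerating: (w0,w2,w0), (w0,w2,w6), (w1,w0,w1), (w1,w0,w3), (w1,w2,w0), (w1,w2,w3), (w1,w3,w1), (w1,w3,w2), (w3,w0,w3), (w4,w1,w4), (w4,w1,w6), (w4,w6,w1), … and 26 more.
Total: 38.

38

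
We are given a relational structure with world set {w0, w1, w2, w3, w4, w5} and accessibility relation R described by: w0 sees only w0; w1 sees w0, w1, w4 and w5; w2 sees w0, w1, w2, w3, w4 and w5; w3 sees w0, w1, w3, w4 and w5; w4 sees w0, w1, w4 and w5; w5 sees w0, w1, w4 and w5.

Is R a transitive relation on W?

Transitive: yes — every two-step R-path is closed by a direct edge.

Yes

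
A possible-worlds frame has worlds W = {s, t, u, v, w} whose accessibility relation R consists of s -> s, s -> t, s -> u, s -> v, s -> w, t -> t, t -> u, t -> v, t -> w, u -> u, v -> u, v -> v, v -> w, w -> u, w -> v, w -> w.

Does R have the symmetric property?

No

Symmetric: no — s R t but not t R s.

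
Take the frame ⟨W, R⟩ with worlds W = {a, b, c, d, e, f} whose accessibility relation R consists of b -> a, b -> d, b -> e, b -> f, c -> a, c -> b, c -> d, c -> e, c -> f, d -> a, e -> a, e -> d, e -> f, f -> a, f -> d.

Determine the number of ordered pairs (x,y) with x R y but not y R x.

15

Enumerating: (b,a), (b,d), (b,e), (b,f), (c,a), (c,b), (c,d), (c,e), (c,f), (d,a), (e,a), (e,d), (e,f), (f,a), (f,d).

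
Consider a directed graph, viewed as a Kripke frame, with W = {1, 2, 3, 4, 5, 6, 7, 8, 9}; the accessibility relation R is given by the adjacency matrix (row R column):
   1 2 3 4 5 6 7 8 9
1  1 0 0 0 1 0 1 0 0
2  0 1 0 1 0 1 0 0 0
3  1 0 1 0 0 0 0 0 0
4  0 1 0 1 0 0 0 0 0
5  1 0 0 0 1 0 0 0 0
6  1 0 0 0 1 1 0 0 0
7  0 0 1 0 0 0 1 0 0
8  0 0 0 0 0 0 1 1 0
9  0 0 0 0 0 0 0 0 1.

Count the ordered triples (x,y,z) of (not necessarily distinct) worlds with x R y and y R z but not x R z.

10

Enumerating: (1,7,3), (2,6,1), (2,6,5), (3,1,5), (3,1,7), (4,2,6), (5,1,7), (6,1,7), (7,3,1), (8,7,3).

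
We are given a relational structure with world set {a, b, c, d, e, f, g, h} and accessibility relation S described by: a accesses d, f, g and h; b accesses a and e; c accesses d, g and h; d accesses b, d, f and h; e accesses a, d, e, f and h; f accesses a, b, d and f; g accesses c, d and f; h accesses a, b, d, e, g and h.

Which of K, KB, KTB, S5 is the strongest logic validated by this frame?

Symmetric (axiom B): no — a S d but not d S a.
Reflexive (axiom T): no — a is not related to itself.
Euclidean (axiom 5): no — a S d and a S g, but not d S g.
So F validates K; KB would additionally require S to be symmetric. The strongest is K.

K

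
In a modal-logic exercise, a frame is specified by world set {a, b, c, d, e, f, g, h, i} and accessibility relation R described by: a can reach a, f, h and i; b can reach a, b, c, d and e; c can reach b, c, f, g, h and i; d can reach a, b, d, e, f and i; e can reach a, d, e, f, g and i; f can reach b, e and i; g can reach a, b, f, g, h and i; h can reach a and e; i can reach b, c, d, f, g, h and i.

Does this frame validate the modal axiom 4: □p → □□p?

No

The schema 4 characterises exactly the transitive frames.
Transitive: no — a R f and f R b, but not a R b.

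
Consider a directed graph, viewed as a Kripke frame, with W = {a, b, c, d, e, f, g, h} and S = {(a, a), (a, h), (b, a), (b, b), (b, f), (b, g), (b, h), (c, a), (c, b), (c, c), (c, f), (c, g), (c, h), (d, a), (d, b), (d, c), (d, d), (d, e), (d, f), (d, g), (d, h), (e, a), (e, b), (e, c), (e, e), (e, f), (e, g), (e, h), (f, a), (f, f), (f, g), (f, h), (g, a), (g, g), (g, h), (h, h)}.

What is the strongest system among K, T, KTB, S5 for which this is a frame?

Reflexive (axiom T): yes — every world is S-related to itself.
Symmetric (axiom B): no — a S h but not h S a.
Euclidean (axiom 5): no — b S a and b S f, but not a S f.
So F validates K, T; KTB would additionally require S to be symmetric. The strongest is T.

T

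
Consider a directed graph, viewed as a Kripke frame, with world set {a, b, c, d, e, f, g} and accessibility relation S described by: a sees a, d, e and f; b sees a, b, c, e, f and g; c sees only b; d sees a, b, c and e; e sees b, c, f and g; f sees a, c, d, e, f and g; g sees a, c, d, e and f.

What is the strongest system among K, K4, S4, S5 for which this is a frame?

K

Transitive (axiom 4): no — a S d and d S b, but not a S b.
Reflexive (axiom T): no — c is not related to itself.
Euclidean (axiom 5): no — a S d and a S f, but not d S f.
So F validates K; K4 would additionally require S to be transitive. The strongest is K.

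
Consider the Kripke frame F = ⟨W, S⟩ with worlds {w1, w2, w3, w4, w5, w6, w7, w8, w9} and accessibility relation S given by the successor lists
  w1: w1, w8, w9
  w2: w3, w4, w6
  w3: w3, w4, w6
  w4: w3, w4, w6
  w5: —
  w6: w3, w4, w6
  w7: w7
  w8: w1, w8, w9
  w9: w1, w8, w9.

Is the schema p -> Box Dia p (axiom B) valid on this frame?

No

The schema B characterises exactly the symmetric frames.
Symmetric: no — w2 S w3 but not w3 S w2.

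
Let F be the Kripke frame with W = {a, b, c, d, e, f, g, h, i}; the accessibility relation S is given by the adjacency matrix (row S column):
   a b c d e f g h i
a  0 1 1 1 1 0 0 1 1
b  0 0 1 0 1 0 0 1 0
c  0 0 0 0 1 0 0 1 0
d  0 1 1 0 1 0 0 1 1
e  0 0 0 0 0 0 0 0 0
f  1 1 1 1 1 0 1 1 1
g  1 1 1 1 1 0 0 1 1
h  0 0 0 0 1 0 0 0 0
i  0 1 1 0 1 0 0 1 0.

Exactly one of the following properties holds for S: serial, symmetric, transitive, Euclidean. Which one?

transitive

Serial: no — e has no S-successor.
Symmetric: no — a S b but not b S a.
Transitive: yes — every two-step S-path is closed by a direct edge.
Euclidean: no — a S b and a S d, but not b S d.
Only transitive holds.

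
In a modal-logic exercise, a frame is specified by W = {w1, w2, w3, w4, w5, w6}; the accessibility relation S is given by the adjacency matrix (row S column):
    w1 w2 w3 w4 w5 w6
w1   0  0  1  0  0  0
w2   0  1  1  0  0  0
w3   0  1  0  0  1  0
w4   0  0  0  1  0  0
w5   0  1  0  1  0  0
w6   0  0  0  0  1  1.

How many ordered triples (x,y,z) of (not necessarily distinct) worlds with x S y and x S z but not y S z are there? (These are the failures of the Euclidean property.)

Enumerating: (w1,w3,w3), (w2,w3,w3), (w3,w2,w5), (w3,w5,w5), (w5,w2,w4), (w5,w4,w2), (w6,w5,w5), (w6,w5,w6).

8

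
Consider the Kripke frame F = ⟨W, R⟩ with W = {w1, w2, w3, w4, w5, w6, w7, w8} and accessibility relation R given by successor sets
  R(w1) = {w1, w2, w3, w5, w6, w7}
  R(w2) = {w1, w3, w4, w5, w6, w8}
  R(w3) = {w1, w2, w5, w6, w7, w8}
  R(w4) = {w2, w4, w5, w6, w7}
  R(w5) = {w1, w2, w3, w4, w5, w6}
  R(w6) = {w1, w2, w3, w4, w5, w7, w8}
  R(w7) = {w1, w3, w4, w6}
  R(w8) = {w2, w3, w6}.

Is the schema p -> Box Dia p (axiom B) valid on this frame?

Yes

By correspondence theory, B is valid on a frame iff R is symmetric.
Symmetric: yes — every pair in R has its reverse in R.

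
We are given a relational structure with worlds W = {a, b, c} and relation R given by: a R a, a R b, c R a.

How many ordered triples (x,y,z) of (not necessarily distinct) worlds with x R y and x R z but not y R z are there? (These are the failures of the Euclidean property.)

2

Enumerating: (a,b,a), (a,b,b).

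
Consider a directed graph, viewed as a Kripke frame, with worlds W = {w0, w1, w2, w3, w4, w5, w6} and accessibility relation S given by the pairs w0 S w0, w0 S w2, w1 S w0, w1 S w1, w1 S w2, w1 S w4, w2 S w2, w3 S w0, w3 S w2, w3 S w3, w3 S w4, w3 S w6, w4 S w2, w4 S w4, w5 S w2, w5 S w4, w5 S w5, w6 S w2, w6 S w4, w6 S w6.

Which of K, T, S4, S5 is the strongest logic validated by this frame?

Reflexive (axiom T): yes — every world is S-related to itself.
Transitive (axiom 4): yes — every two-step S-path is closed by a direct edge.
Euclidean (axiom 5): no — w1 S w0 and w1 S w4, but not w0 S w4.
So F validates K, T, S4; S5 would additionally require S to be Euclidean. The strongest is S4.

S4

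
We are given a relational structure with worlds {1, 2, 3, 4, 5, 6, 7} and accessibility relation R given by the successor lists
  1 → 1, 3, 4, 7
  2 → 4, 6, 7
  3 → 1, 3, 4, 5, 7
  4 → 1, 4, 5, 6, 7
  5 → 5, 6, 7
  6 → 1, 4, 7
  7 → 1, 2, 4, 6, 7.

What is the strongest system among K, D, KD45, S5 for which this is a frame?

Serial (axiom D): yes — every world has a successor (e.g. 1 R 1).
Euclidean (axiom 5): no — 1 R 4 and 1 R 3, but not 4 R 3.
Transitive (axiom 4): no — 1 R 3 and 3 R 5, but not 1 R 5.
Reflexive (axiom T): no — 2 is not related to itself.
So F validates K, D; KD45 would additionally require R to be Euclidean and transitive. The strongest is D.

D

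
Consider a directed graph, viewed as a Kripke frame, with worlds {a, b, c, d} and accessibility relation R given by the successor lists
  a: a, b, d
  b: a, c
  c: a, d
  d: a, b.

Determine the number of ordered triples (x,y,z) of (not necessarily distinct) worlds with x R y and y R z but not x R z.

8

Enumerating: (a,b,c), (b,a,b), (b,a,d), (b,c,d), (c,a,b), (c,d,b), (d,a,d), (d,b,c).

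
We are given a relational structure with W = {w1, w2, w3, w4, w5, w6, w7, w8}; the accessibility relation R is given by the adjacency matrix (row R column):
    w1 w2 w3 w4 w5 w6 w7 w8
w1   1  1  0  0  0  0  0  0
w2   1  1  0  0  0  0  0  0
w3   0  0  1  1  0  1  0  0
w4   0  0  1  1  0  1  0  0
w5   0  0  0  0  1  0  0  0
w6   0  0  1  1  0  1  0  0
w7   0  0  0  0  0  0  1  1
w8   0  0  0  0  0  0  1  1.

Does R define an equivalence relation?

Yes

Reflexive: yes — every world is R-related to itself.
Symmetric: yes — every pair in R has its reverse in R.
Transitive: yes — every two-step R-path is closed by a direct edge.
So R is an equivalence relation.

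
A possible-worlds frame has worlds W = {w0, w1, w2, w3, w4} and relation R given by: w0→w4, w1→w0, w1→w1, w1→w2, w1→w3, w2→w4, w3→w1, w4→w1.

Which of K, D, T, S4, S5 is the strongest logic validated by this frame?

Serial (axiom D): yes — every world has a successor (e.g. w0 R w4).
Reflexive (axiom T): no — w0 is not related to itself.
Transitive (axiom 4): no — w0 R w4 and w4 R w1, but not w0 R w1.
Euclidean (axiom 5): no — w1 R w0 and w1 R w2, but not w0 R w2.
So F validates K, D; T would additionally require R to be reflexive. The strongest is D.

D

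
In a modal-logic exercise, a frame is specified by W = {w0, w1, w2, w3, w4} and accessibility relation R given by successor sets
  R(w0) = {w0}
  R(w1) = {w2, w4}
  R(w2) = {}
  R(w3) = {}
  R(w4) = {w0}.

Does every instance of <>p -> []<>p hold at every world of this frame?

No

By correspondence theory, 5 is valid on a frame iff R is Euclidean.
Euclidean: no — w1 R w2 and w1 R w4, but not w2 R w4.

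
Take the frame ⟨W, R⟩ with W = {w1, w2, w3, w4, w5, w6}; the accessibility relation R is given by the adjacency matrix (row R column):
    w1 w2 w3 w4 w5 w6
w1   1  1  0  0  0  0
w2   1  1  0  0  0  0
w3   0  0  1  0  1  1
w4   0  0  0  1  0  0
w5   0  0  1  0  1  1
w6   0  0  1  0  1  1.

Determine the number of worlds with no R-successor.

R is serial; there are no such worlds.

0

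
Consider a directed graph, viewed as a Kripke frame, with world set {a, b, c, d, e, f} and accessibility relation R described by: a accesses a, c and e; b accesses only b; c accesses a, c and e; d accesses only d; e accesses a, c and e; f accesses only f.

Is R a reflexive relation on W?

Yes

Reflexive: yes — every world is R-related to itself.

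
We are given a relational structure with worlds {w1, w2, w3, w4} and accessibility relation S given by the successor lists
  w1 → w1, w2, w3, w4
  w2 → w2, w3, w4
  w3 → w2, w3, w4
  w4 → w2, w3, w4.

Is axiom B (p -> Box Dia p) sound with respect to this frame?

By correspondence theory, B is valid on a frame iff S is symmetric.
Symmetric: no — w1 S w2 but not w2 S w1.

No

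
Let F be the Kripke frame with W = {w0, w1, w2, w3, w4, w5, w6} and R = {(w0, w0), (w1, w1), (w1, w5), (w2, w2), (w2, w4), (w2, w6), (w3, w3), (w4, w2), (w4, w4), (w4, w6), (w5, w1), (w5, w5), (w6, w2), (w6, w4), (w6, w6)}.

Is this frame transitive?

Transitive: yes — every two-step R-path is closed by a direct edge.

Yes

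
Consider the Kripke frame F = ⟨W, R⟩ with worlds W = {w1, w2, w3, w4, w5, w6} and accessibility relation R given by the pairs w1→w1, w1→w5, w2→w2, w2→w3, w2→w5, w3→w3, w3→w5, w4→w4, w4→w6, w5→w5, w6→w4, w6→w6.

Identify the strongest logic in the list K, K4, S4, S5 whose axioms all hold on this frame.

Transitive (axiom 4): yes — every two-step R-path is closed by a direct edge.
Reflexive (axiom T): yes — every world is R-related to itself.
Euclidean (axiom 5): no — w2 R w5 and w2 R w3, but not w5 R w3.
So F validates K, K4, S4; S5 would additionally require R to be Euclidean. The strongest is S4.

S4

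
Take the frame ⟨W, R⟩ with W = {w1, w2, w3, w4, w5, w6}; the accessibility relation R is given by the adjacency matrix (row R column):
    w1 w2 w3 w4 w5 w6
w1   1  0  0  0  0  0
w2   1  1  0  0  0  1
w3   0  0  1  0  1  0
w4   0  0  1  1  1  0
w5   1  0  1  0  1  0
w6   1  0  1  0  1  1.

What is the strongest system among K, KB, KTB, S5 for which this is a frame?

Symmetric (axiom B): no — w2 R w1 but not w1 R w2.
Reflexive (axiom T): yes — every world is R-related to itself.
Euclidean (axiom 5): no — w2 R w1 and w2 R w6, but not w1 R w6.
So F validates K; KB would additionally require R to be symmetric. The strongest is K.

K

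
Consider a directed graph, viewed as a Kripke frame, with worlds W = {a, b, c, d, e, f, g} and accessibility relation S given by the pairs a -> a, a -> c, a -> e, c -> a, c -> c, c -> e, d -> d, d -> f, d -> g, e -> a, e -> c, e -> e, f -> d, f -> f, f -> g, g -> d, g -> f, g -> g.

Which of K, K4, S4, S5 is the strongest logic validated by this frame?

K4

Transitive (axiom 4): yes — every two-step S-path is closed by a direct edge.
Reflexive (axiom T): no — b is not related to itself.
Euclidean (axiom 5): yes — any two successors of a common world are S-related.
So F validates K, K4; S4 would additionally require S to be reflexive. The strongest is K4.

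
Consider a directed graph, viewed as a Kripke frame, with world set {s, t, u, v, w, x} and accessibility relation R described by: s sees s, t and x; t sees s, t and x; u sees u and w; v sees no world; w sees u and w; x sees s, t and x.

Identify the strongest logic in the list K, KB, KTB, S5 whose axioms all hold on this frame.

KB

Symmetric (axiom B): yes — every pair in R has its reverse in R.
Reflexive (axiom T): no — v is not related to itself.
Euclidean (axiom 5): yes — any two successors of a common world are R-related.
So F validates K, KB; KTB would additionally require R to be reflexive. The strongest is KB.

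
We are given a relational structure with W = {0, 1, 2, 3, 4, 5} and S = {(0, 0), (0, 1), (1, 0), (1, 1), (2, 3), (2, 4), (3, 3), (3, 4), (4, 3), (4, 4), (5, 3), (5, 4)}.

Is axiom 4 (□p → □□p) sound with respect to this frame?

By correspondence theory, 4 is valid on a frame iff S is transitive.
Transitive: yes — every two-step S-path is closed by a direct edge.

Yes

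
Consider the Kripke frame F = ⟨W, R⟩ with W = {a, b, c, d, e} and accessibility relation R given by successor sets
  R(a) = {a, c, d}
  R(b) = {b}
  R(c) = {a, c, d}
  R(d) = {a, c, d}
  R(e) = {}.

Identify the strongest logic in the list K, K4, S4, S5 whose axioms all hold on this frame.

Transitive (axiom 4): yes — every two-step R-path is closed by a direct edge.
Reflexive (axiom T): no — e is not related to itself.
Euclidean (axiom 5): yes — any two successors of a common world are R-related.
So F validates K, K4; S4 would additionally require R to be reflexive. The strongest is K4.

K4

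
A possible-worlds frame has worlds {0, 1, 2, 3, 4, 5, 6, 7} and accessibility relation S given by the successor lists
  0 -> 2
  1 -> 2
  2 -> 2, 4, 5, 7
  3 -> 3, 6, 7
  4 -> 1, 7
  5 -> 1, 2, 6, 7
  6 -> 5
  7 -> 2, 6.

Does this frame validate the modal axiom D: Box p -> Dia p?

Yes

Axiom D corresponds to the accessibility relation being serial.
Serial: yes — every world has a successor (e.g. 0 S 2).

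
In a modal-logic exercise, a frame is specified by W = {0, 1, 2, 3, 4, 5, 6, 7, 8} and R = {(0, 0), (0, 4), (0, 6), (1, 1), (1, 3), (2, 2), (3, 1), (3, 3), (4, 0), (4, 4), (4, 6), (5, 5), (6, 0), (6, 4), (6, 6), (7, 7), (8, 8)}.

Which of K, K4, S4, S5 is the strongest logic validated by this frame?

S5

Transitive (axiom 4): yes — every two-step R-path is closed by a direct edge.
Reflexive (axiom T): yes — every world is R-related to itself.
Euclidean (axiom 5): yes — any two successors of a common world are R-related.
So F validates K, K4, S4, S5. The strongest is S5.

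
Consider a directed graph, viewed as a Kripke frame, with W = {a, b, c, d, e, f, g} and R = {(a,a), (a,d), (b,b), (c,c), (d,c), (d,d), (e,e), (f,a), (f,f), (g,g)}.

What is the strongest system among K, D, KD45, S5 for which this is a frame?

D

Serial (axiom D): yes — every world has a successor (e.g. a R a).
Euclidean (axiom 5): no — a R d and a R a, but not d R a.
Transitive (axiom 4): no — a R d and d R c, but not a R c.
Reflexive (axiom T): yes — every world is R-related to itself.
So F validates K, D; KD45 would additionally require R to be Euclidean and transitive. The strongest is D.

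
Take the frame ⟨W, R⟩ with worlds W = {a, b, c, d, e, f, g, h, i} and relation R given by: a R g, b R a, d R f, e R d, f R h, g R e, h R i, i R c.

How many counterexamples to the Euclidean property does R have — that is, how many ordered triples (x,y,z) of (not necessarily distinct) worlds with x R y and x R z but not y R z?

Enumerating: (a,g,g), (b,a,a), (d,f,f), (e,d,d), (f,h,h), (g,e,e), (h,i,i), (i,c,c).

8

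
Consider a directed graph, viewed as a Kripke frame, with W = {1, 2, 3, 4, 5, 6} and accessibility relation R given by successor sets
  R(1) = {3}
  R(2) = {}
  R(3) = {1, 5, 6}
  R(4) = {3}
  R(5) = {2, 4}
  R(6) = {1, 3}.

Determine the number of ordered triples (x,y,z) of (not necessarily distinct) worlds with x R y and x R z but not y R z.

16

Enumerating: (1,3,3), (3,1,1), (3,1,5), (3,1,6), (3,5,1), (3,5,5), (3,5,6), (3,6,5), (3,6,6), (4,3,3), (5,2,2), (5,2,4), (5,4,2), (5,4,4), (6,1,1), (6,3,3).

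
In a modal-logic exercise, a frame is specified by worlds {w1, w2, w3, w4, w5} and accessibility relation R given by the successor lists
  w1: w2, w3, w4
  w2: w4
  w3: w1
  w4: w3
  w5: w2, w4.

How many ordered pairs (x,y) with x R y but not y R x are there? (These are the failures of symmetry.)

6

Enumerating: (w1,w2), (w1,w4), (w2,w4), (w4,w3), (w5,w2), (w5,w4).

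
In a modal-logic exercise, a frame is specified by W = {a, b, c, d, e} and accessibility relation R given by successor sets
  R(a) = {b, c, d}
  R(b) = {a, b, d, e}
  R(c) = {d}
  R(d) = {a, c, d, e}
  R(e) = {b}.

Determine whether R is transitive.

Transitive: no — a R b and b R e, but not a R e.

No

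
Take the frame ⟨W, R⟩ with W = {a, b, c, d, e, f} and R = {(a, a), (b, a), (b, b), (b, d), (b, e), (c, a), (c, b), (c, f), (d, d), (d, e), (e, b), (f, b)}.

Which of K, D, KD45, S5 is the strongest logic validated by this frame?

D

Serial (axiom D): yes — every world has a successor (e.g. a R a).
Euclidean (axiom 5): no — b R a and b R d, but not a R d.
Transitive (axiom 4): no — c R b and b R d, but not c R d.
Reflexive (axiom T): no — c is not related to itself.
So F validates K, D; KD45 would additionally require R to be Euclidean and transitive. The strongest is D.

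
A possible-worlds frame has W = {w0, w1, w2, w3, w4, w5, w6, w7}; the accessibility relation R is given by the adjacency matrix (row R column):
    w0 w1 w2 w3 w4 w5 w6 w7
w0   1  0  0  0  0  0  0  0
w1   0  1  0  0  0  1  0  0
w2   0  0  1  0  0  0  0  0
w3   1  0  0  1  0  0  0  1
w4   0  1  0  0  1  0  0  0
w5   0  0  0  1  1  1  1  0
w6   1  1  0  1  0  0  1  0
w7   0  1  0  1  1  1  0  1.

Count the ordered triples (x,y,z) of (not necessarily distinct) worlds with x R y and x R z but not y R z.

Enumerating: (w1,w5,w1), (w3,w0,w3), (w3,w0,w7), (w3,w7,w0), (w4,w1,w4), (w5,w3,w4), (w5,w3,w5), (w5,w3,w6), (w5,w4,w3), (w5,w4,w5), (w5,w4,w6), (w5,w6,w4), … and 20 more.
Total: 32.

32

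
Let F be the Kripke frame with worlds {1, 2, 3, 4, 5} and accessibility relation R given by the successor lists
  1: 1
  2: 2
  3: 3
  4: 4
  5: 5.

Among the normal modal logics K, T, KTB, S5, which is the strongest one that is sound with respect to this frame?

Reflexive (axiom T): yes — every world is R-related to itself.
Symmetric (axiom B): yes — every pair in R has its reverse in R.
Euclidean (axiom 5): yes — any two successors of a common world are R-related.
So F validates K, T, KTB, S5. The strongest is S5.

S5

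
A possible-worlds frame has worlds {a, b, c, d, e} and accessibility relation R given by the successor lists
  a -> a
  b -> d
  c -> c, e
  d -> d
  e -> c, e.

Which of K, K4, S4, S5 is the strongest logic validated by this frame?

Transitive (axiom 4): yes — every two-step R-path is closed by a direct edge.
Reflexive (axiom T): no — b is not related to itself.
Euclidean (axiom 5): yes — any two successors of a common world are R-related.
So F validates K, K4; S4 would additionally require R to be reflexive. The strongest is K4.

K4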